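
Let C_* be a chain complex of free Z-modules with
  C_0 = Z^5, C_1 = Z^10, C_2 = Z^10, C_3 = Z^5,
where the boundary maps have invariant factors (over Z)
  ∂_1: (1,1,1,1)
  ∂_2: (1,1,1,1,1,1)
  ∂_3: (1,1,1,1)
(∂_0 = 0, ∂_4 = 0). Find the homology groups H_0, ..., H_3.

H_0 ≅ Z,  H_1 = 0,  H_2 = 0,  H_3 ≅ Z.

H_0: b_0 = 5 − 0 − 4 = 1; torsion from ∂_1 factors > 1: none. So H_0 ≅ Z.
H_1: b_1 = 10 − 4 − 6 = 0; torsion from ∂_2 factors > 1: none. So H_1 ≅ 0.
H_2: b_2 = 10 − 6 − 4 = 0; torsion from ∂_3 factors > 1: none. So H_2 ≅ 0.
H_3: b_3 = 5 − 4 − 0 = 1; torsion from ∂_4 factors > 1: none. So H_3 ≅ Z.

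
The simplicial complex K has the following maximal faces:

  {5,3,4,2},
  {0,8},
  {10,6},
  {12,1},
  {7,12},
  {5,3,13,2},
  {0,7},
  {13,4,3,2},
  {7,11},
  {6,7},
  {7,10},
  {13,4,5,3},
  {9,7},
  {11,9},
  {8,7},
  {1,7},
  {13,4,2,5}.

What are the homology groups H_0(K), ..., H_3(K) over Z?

Take the total order 0 < 1 < 2 < 3 < 4 < 5 < 6 < 7 < 8 < 9 < 10 < 11 < 12 < 13 on the vertex set. Then K (dimension 3) consists of the simplices:

  0-simplices (14): [0], [1], [2], [3], [4], [5], [6], [7], [8], [9], [10], [11], [12], [13]
  1-simplices (22): (22 of them)
  2-simplices (10): [2,3,4], [2,3,5], [2,3,13], [2,4,5], [2,4,13], [2,5,13], [3,4,5], [3,4,13], [3,5,13], [4,5,13]
  3-simplices (5): [2,3,4,5], [2,3,4,13], [2,3,5,13], [2,4,5,13], [3,4,5,13]

so the chain groups are C_0 ≅ Z^14, C_1 ≅ Z^22, C_2 ≅ Z^10, C_3 ≅ Z^5.

The boundary map ∂_1: C_1 → C_0 sends each edge [p,q] (with p < q) to q − p. For instance
  ∂[7,8] = [8] − [7].
The resulting 14×22 matrix has rank 12, and its Smith normal form has invariant factors (1,1,1,1,1,1,1,1,1,1,1,1).

The boundary map ∂_2: C_2 → C_1 acts by ∂[p,q,r] = [q,r] − [p,r] + [p,q]. For instance
  ∂[3,4,5] = [4,5] − [3,5] + [3,4],
  ∂[2,3,4] = [3,4] − [2,4] + [2,3].
This gives a 22×10 integer matrix of rank 6; reducing to Smith normal form yields diagonal entries (1,1,1,1,1,1).

Boundary ∂_3: C_3 → C_2 sends each 3-simplex σ to the alternating sum Σ_i (−1)^i (σ with its i-th vertex removed). For instance
  ∂[2,3,5,13] = [3,5,13] − [2,5,13] + [2,3,13] − [2,3,5],
  ∂[2,3,4,13] = [3,4,13] − [2,4,13] + [2,3,13] − [2,3,4].
This gives a 10×5 integer matrix of rank 4; reducing to Smith normal form yields diagonal entries (1,1,1,1).

Now H_k = ker ∂_k / im ∂_{k+1}, so:

  H_0: rank C_0 − rank ∂_1 = 14 − 12 = 2, and the invariant factors of ∂_1 are all 1, so H_0 = Z^2.
  H_1: rank ker ∂_1 − rank ∂_2 = (22 − 12) − 6 = 4, and the invariant factors of ∂_2 are all 1, so H_1 = Z^4.
  H_2: rank ker ∂_2 − rank ∂_3 = (10 − 6) − 4 = 0, and the invariant factors of ∂_3 are all 1, so H_2 = 0.
  H_3: rank ker ∂_3 − rank ∂_4 = (5 − 4) − 0 = 1, and there is no ∂_4, so H_3 = Z.

As a check, the Euler characteristic is 14 − 22 + 10 − 5 = -3, which agrees with 2 − 4 + 0 − 1 = -3.

H_0 = Z^2,  H_1 = Z^4,  H_2 = 0,  H_3 = Z.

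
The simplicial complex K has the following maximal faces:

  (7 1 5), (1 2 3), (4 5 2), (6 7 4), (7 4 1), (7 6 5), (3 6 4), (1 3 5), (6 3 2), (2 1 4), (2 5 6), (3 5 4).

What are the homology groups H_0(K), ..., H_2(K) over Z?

H_0 = Z,  H_1 = Z/2,  H_2 = 0.

K has 7 vertices, 18 edges, 12 triangles.
rank ∂_0 = 0, rank ∂_1 = 6 ⇒ b_0 = 7 − 0 − 6 = 1; all invariant factors of ∂_1 are 1 so no torsion. So H_0 ≅ Z.
rank ∂_1 = 6, rank ∂_2 = 12 ⇒ b_1 = 18 − 6 − 12 = 0; ∂_2 has invariant factor(s) [2] giving torsion. So H_1 ≅ Z/2.
rank ∂_2 = 12, rank ∂_3 = 0 ⇒ b_2 = 12 − 12 − 0 = 0. So H_2 ≅ 0.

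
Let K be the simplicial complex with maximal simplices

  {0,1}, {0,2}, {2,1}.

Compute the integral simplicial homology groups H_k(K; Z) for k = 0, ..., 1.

H_0 = Z,  H_1 = Z.

K has 3 vertices, 3 edges.
rank ∂_0 = 0, rank ∂_1 = 2 ⇒ b_0 = 3 − 0 − 2 = 1; all invariant factors of ∂_1 are 1 so no torsion. So H_0 = Z.
rank ∂_1 = 2, rank ∂_2 = 0 ⇒ b_1 = 3 − 2 − 0 = 1. So H_1 = Z.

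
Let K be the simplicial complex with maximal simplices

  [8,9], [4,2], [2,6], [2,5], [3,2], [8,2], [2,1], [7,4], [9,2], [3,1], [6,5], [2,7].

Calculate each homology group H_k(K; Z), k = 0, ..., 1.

H_0 = Z,  H_1 = Z^4.

We work with the vertex ordering 1 < 2 < 3 < 4 < 5 < 6 < 7 < 8 < 9. The simplices of K, each written with vertices in increasing order, are:

  0-simplices (9): [1], [2], [3], [4], [5], [6], [7], [8], [9]
  1-simplices (12): [1,2], [1,3], [2,3], [2,4], [2,5], [2,6], [2,7], [2,8], [2,9], [4,7], [5,6], [8,9]

giving chain groups C_0 ≅ Z^9, C_1 ≅ Z^12.

∂_1: C_1 → C_0 maps an edge to its endpoints' difference, ∂[p,q] = q − p. For instance
  ∂[4,7] = [7] − [4].
The 9×12 boundary matrix has rank 8 and Smith normal form diag(1,1,1,1,1,1,1,1).

Computing H_k = (kernel of ∂_k) / (image of ∂_{k+1}):

  H_0: rank C_0 − rank ∂_1 = 9 − 8 = 1, and the invariant factors of ∂_1 are all 1, so H_0 = Z.
  H_1: rank ker ∂_1 − rank ∂_2 = (12 − 8) − 0 = 4, and there is no ∂_2, so H_1 = Z^4.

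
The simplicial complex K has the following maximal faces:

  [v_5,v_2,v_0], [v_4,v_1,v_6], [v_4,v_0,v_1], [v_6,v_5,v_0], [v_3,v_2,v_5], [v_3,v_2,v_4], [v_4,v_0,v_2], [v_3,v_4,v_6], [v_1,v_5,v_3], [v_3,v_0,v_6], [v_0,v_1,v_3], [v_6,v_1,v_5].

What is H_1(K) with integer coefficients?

H_1 = Z_2.

We work with the vertex ordering v_0 < v_1 < v_2 < v_3 < v_4 < v_5 < v_6. The simplices of K, each written with vertices in increasing order, are:

  0-simplices (7): [v_0], [v_1], [v_2], [v_3], [v_4], [v_5], [v_6]
  1-simplices (18): (18 of them)
  2-simplices (12): (12 of them)

giving chain groups C_0 ≅ Z^7, C_1 ≅ Z^18, C_2 ≅ Z^12.

The boundary map ∂_1: C_1 → C_0 is given by ∂[p,q] = [q] − [p].
The resulting 7×18 matrix has rank 6, and its Smith normal form has invariant factors (1,1,1,1,1,1).

∂_2: C_2 → C_1 maps a triangle to the signed sum of its edges. For instance
  ∂[v_0,v_5,v_6] = [v_5,v_6] − [v_0,v_6] + [v_0,v_5],
  ∂[v_1,v_4,v_6] = [v_4,v_6] − [v_1,v_6] + [v_1,v_4].
The resulting 18×12 matrix has rank 12, and its Smith normal form has invariant factors (1,1,1,1,1,1,1,1,1,1,1,2).

Computing H_k = (kernel of ∂_k) / (image of ∂_{k+1}):

  H_1: rank ker ∂_1 − rank ∂_2 = (18 − 6) − 12 = 0, and ∂_2 has invariant factor 2 > 1, so H_1 = Z_2.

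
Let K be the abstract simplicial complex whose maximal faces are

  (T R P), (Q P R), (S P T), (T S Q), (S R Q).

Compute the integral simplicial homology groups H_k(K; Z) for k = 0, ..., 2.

Fix the vertex order P < Q < R < S < T and write every simplex with vertices in increasing order. Then dim K = 2 and the simplices of K are:

  0-simplices (5): P, Q, R, S, T
  1-simplices (10): PQ, PR, PS, PT, QR, QS, QT, RS, RT, ST
  2-simplices (5): PQR, PRT, PST, QRS, QST

so the chain groups are C_0 ≅ Z^5, C_1 ≅ Z^10, C_2 ≅ Z^5.

∂_1: C_1 → C_0 sends each edge [p,q] (with p < q) to q − p. For instance
  ∂PQ = Q − P.
This gives a 5×10 integer matrix of rank 4; reducing to Smith normal form yields diagonal entries (1,1,1,1).

Boundary ∂_2: C_2 → C_1 acts by ∂[p,q,r] = [q,r] − [p,r] + [p,q]. For instance
  ∂PQR = QR − PR + PQ,
  ∂PST = ST − PT + PS.
The resulting 10×5 matrix has rank 5, and its Smith normal form has invariant factors (1,1,1,1,1).

Computing H_k = (kernel of ∂_k) / (image of ∂_{k+1}):

  H_0: rank C_0 − rank ∂_1 = 5 − 4 = 1, and the invariant factors of ∂_1 are all 1, so H_0 = Z.
  H_1: rank ker ∂_1 − rank ∂_2 = (10 − 4) − 5 = 1, and the invariant factors of ∂_2 are all 1, so H_1 = Z.
  H_2: rank ker ∂_2 − rank ∂_3 = (5 − 5) − 0 = 0, and there is no ∂_3, so H_2 = 0.

H_0 = Z,  H_1 = Z,  H_2 = 0.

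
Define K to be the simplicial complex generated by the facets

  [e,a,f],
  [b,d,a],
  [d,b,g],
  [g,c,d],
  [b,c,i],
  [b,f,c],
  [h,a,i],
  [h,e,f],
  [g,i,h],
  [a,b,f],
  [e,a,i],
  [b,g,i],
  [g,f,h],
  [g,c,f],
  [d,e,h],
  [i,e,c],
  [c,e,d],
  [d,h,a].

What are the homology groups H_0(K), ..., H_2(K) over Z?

K has 9 vertices, 27 edges, 18 triangles.
rank ∂_0 = 0, rank ∂_1 = 8 ⇒ b_0 = 9 − 0 − 8 = 1; all invariant factors of ∂_1 are 1 so no torsion. So H_0 = Z.
rank ∂_1 = 8, rank ∂_2 = 18 ⇒ b_1 = 27 − 8 − 18 = 1; ∂_2 has invariant factor(s) [2] giving torsion. So H_1 = Z ⊕ Z/2.
rank ∂_2 = 18, rank ∂_3 = 0 ⇒ b_2 = 18 − 18 − 0 = 0. So H_2 = 0.

H_0 ≅ Z,  H_1 ≅ Z ⊕ Z/2,  H_2 = 0.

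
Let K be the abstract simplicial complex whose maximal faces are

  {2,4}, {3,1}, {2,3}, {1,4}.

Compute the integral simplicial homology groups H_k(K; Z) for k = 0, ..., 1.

H_0 ≅ Z,  H_1 ≅ Z.

K has 4 vertices, 4 edges.
rank ∂_0 = 0, rank ∂_1 = 3 ⇒ b_0 = 4 − 0 − 3 = 1; all invariant factors of ∂_1 are 1 so no torsion. So H_0 ≅ Z.
rank ∂_1 = 3, rank ∂_2 = 0 ⇒ b_1 = 4 − 3 − 0 = 1. So H_1 ≅ Z.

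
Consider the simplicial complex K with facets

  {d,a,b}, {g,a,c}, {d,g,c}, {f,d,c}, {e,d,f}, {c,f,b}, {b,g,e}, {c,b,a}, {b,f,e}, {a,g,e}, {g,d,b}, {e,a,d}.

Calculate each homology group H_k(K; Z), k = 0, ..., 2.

H_0 ≅ Z,  H_1 ≅ Z/2,  H_2 = 0.

We work with the vertex ordering a < b < c < d < e < f < g. The simplices of K, each written with vertices in increasing order, are:

  0-simplices (7): a, b, c, d, e, f, g
  1-simplices (18): ab, ac, ad, ae, ag, bc, bd, be, bf, bg, cd, cf, cg, de, df, dg, ef, eg
  2-simplices (12): abc, abd, acg, ade, aeg, bcf, bdg, bef, beg, cdf, cdg, def

Hence C_0 ≅ Z^7, C_1 ≅ Z^18, C_2 ≅ Z^12.

∂_1: C_1 → C_0 sends each edge [p,q] (with p < q) to q − p. For instance
  ∂ab = b − a.
As a 7×18 matrix over Z this has rank 6, with invariant factors (1,1,1,1,1,1).

The boundary map ∂_2: C_2 → C_1 sends each 2-simplex [p,q,r] to [q,r] − [p,r] + [p,q]. For instance
  ∂beg = eg − bg + be,
  ∂acg = cg − ag + ac.
The 18×12 boundary matrix has rank 12 and Smith normal form diag(1,1,1,1,1,1,1,1,1,1,1,2).

Computing H_k = (kernel of ∂_k) / (image of ∂_{k+1}):

  H_0: rank C_0 − rank ∂_1 = 7 − 6 = 1, and the invariant factors of ∂_1 are all 1, so H_0 = Z.
  H_1: rank ker ∂_1 − rank ∂_2 = (18 − 6) − 12 = 0, and ∂_2 has invariant factor 2 > 1, so H_1 = Z/2.
  H_2: rank ker ∂_2 − rank ∂_3 = (12 − 12) − 0 = 0, and there is no ∂_3, so H_2 = 0.

(K is a triangulation of the real projective plane RP^2.)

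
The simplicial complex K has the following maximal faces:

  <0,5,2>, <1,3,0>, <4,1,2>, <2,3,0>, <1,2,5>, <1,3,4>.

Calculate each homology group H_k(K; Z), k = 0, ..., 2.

We work with the vertex ordering 0 < 1 < 2 < 3 < 4 < 5. The simplices of K, each written with vertices in increasing order, are:

  0-simplices (6): [0], [1], [2], [3], [4], [5]
  1-simplices (12): [0,1], [0,2], [0,3], [0,5], [1,2], [1,3], [1,4], [1,5], [2,3], [2,4], [2,5], [3,4]
  2-simplices (6): [0,1,3], [0,2,3], [0,2,5], [1,2,4], [1,2,5], [1,3,4]

Hence C_0 ≅ Z^6, C_1 ≅ Z^12, C_2 ≅ Z^6.

∂_1: C_1 → C_0 maps an edge to its endpoints' difference, ∂[p,q] = q − p.
The 6×12 boundary matrix has rank 5 and Smith normal form diag(1,1,1,1,1).

∂_2: C_2 → C_1 maps a triangle to the signed sum of its edges. For instance
  ∂[1,2,4] = [2,4] − [1,4] + [1,2],
  ∂[0,1,3] = [1,3] − [0,3] + [0,1].
This gives a 12×6 integer matrix of rank 6; reducing to Smith normal form yields diagonal entries (1,1,1,1,1,1).

Reading off H_k = ker ∂_k / im ∂_{k+1}:

  H_0: rank C_0 − rank ∂_1 = 6 − 5 = 1, and the invariant factors of ∂_1 are all 1, so H_0 ≅ Z.
  H_1: rank ker ∂_1 − rank ∂_2 = (12 − 5) − 6 = 1, and the invariant factors of ∂_2 are all 1, so H_1 ≅ Z.
  H_2: rank ker ∂_2 − rank ∂_3 = (6 − 6) − 0 = 0, and there is no ∂_3, so H_2 ≅ 0.

H_0 = Z,  H_1 = Z,  H_2 = 0.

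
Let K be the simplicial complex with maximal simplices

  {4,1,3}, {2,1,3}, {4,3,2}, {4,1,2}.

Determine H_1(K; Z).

K has 4 vertices, 6 edges, 4 triangles.
rank ∂_1 = 3, rank ∂_2 = 3 ⇒ b_1 = 6 − 3 − 3 = 0; all invariant factors of ∂_2 are 1 so no torsion. So H_1 = 0.

H_1 = 0.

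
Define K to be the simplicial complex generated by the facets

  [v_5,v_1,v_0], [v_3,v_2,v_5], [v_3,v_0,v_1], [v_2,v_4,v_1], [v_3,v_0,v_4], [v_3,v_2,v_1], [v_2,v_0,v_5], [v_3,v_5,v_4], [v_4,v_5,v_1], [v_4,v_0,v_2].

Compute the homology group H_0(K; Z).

Take the total order v_0 < v_1 < v_2 < v_3 < v_4 < v_5 on the vertex set. Then K (dimension 2) consists of the simplices:

  0-simplices (6): [v_0], [v_1], [v_2], [v_3], [v_4], [v_5]
  1-simplices (15): (15 of them)
  2-simplices (10): [v_0,v_1,v_3], [v_0,v_1,v_5], [v_0,v_2,v_4], [v_0,v_2,v_5], [v_0,v_3,v_4], [v_1,v_2,v_3], [v_1,v_2,v_4], [v_1,v_4,v_5], [v_2,v_3,v_5], [v_3,v_4,v_5]

Hence C_0 ≅ Z^6, C_1 ≅ Z^15, C_2 ≅ Z^10.

Boundary ∂_1: C_1 → C_0 sends each edge [p,q] (with p < q) to q − p. For instance
  ∂[v_2,v_4] = [v_4] − [v_2].
The resulting 6×15 matrix has rank 5, and its Smith normal form has invariant factors (1,1,1,1,1).

Boundary ∂_2: C_2 → C_1 maps a triangle to the signed sum of its edges. For instance
  ∂[v_1,v_2,v_3] = [v_2,v_3] − [v_1,v_3] + [v_1,v_2],
  ∂[v_3,v_4,v_5] = [v_4,v_5] − [v_3,v_5] + [v_3,v_4].
The resulting 15×10 matrix has rank 10, and its Smith normal form has invariant factors (1,1,1,1,1,1,1,1,1,2).

From H_k ≅ ker(∂_k) / im(∂_{k+1}) we obtain:

  H_0: rank C_0 − rank ∂_1 = 6 − 5 = 1, and the invariant factors of ∂_1 are all 1, so H_0 ≅ Z.

(K is a triangulation of the real projective plane RP^2.)

H_0 ≅ Z.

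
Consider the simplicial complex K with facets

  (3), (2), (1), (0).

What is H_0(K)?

H_0 = Z^4.

Take the total order 0 < 1 < 2 < 3 on the vertex set. Then K (dimension 0) consists of the simplices:

  0-simplices (4): [0], [1], [2], [3]

giving chain groups C_0 ≅ Z^4.

Now H_k = ker ∂_k / im ∂_{k+1}, so:

  H_0: rank C_0 − rank ∂_1 = 4 − 0 = 4, and there is no ∂_1, so H_0 = Z^4.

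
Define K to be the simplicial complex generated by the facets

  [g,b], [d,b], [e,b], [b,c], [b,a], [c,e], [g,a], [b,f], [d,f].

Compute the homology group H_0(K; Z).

Fix the vertex order a < b < c < d < e < f < g and write every simplex with vertices in increasing order. Then dim K = 1 and the simplices of K are:

  0-simplices (7): a, b, c, d, e, f, g
  1-simplices (9): ab, ag, bc, bd, be, bf, bg, ce, df

so the chain groups are C_0 ≅ Z^7, C_1 ≅ Z^9.

The boundary map ∂_1: C_1 → C_0 is given by ∂[p,q] = [q] − [p]. For instance
  ∂bc = c − b.
The resulting 7×9 matrix has rank 6, and its Smith normal form has invariant factors (1,1,1,1,1,1).

From H_k ≅ ker(∂_k) / im(∂_{k+1}) we obtain:

  H_0: rank C_0 − rank ∂_1 = 7 − 6 = 1, and the invariant factors of ∂_1 are all 1, so H_0 ≅ Z.

(K is a triangulation of a wedge of 3 circles.)

H_0 = Z.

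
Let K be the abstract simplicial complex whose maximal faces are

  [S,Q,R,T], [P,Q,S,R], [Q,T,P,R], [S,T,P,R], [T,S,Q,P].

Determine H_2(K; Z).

Order the vertices as P < Q < R < S < T. Listing each simplex with vertices in this order, K has dimension 3 with simplices:

  0-simplices (5): P, Q, R, S, T
  1-simplices (10): PQ, PR, PS, PT, QR, QS, QT, RS, RT, ST
  2-simplices (10): PQR, PQS, PQT, PRS, PRT, PST, QRS, QRT, QST, RST
  3-simplices (5): PQRS, PQRT, PQST, PRST, QRST

Hence C_0 ≅ Z^5, C_1 ≅ Z^10, C_2 ≅ Z^10, C_3 ≅ Z^5.

∂_1: C_1 → C_0 is given by ∂[p,q] = [q] − [p]. For instance
  ∂QR = R − Q.
The 5×10 boundary matrix has rank 4 and Smith normal form diag(1,1,1,1).

Boundary ∂_2: C_2 → C_1 acts by ∂[p,q,r] = [q,r] − [p,r] + [p,q]. For instance
  ∂PRS = RS − PS + PR,
  ∂PRT = RT − PT + PR.
As a 10×10 matrix over Z this has rank 6, with invariant factors (1,1,1,1,1,1).

Boundary ∂_3: C_3 → C_2 sends each 3-simplex σ to the alternating sum Σ_i (−1)^i (σ with its i-th vertex removed). For instance
  ∂PQRT = QRT − PRT + PQT − PQR,
  ∂PRST = RST − PST + PRT − PRS.
The 10×5 boundary matrix has rank 4 and Smith normal form diag(1,1,1,1).

From H_k ≅ ker(∂_k) / im(∂_{k+1}) we obtain:

  H_2: rank ker ∂_2 − rank ∂_3 = (10 − 6) − 4 = 0, and the invariant factors of ∂_3 are all 1, so H_2 = 0.

(K is a triangulation of the 3-sphere S^3.)

H_2 ≅ 0.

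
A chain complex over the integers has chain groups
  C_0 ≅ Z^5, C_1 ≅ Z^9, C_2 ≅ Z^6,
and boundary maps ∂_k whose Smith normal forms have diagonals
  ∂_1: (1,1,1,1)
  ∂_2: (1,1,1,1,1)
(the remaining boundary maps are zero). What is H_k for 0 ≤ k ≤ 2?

H_0 = Z,  H_1 = 0,  H_2 = Z.

H_0: b_0 = 5 − 0 − 4 = 1; torsion from ∂_1 factors > 1: none. So H_0 = Z.
H_1: b_1 = 9 − 4 − 5 = 0; torsion from ∂_2 factors > 1: none. So H_1 = 0.
H_2: b_2 = 6 − 5 − 0 = 1; torsion from ∂_3 factors > 1: none. So H_2 = Z.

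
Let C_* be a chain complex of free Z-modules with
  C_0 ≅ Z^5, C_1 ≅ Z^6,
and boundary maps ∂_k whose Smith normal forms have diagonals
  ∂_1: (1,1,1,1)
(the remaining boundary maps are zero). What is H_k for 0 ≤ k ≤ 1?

H_0 ≅ Z,  H_1 ≅ Z^2.

H_0: b_0 = 5 − 0 − 4 = 1; torsion from ∂_1 factors > 1: none. So H_0 ≅ Z.
H_1: b_1 = 6 − 4 − 0 = 2; torsion from ∂_2 factors > 1: none. So H_1 ≅ Z^2.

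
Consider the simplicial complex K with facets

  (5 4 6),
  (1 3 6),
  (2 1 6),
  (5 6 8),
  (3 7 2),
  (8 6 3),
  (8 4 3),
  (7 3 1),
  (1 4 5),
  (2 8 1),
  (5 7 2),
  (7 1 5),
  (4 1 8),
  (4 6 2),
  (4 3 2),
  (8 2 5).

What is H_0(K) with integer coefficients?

K has 8 vertices, 24 edges, 16 triangles.
rank ∂_0 = 0, rank ∂_1 = 7 ⇒ b_0 = 8 − 0 − 7 = 1; all invariant factors of ∂_1 are 1 so no torsion. So H_0 ≅ Z.

H_0 ≅ Z.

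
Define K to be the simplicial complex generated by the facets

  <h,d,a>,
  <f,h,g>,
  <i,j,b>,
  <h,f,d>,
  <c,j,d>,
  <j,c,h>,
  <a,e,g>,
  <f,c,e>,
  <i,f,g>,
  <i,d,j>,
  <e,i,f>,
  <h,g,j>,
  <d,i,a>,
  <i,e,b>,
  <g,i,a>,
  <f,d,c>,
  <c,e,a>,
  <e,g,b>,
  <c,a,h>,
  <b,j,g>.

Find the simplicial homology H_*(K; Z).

H_0 = Z,  H_1 = Z ⊕ Z_2,  H_2 = 0.

K has 10 vertices, 30 edges, 20 triangles.
rank ∂_0 = 0, rank ∂_1 = 9 ⇒ b_0 = 10 − 0 − 9 = 1; all invariant factors of ∂_1 are 1 so no torsion. So H_0 = Z.
rank ∂_1 = 9, rank ∂_2 = 20 ⇒ b_1 = 30 − 9 − 20 = 1; ∂_2 has invariant factor(s) [2] giving torsion. So H_1 = Z ⊕ Z_2.
rank ∂_2 = 20, rank ∂_3 = 0 ⇒ b_2 = 20 − 20 − 0 = 0. So H_2 = 0.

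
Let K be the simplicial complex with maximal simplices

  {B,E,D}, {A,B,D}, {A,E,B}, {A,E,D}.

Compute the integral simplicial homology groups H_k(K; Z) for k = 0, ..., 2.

H_0 ≅ Z,  H_1 = 0,  H_2 ≅ Z.

We work with the vertex ordering A < B < D < E. The simplices of K, each written with vertices in increasing order, are:

  0-simplices (4): A, B, D, E
  1-simplices (6): AB, AD, AE, BD, BE, DE
  2-simplices (4): ABD, ABE, ADE, BDE

Hence C_0 ≅ Z^4, C_1 ≅ Z^6, C_2 ≅ Z^4.

Boundary ∂_1: C_1 → C_0 maps an edge to its endpoints' difference, ∂[p,q] = q − p.
This gives a 4×6 integer matrix of rank 3; reducing to Smith normal form yields diagonal entries (1,1,1).

The boundary map ∂_2: C_2 → C_1 maps a triangle to the signed sum of its edges. For instance
  ∂ABE = BE − AE + AB,
  ∂BDE = DE − BE + BD.
As a 6×4 matrix over Z this has rank 3, with invariant factors (1,1,1).

Computing H_k = (kernel of ∂_k) / (image of ∂_{k+1}):

  H_0: rank C_0 − rank ∂_1 = 4 − 3 = 1, and the invariant factors of ∂_1 are all 1, so H_0 ≅ Z.
  H_1: rank ker ∂_1 − rank ∂_2 = (6 − 3) − 3 = 0, and the invariant factors of ∂_2 are all 1, so H_1 ≅ 0.
  H_2: rank ker ∂_2 − rank ∂_3 = (4 − 3) − 0 = 1, and there is no ∂_3, so H_2 ≅ Z.

As a check, the Euler characteristic is 4 − 6 + 4 = 2, which agrees with 1 − 0 + 1 = 2.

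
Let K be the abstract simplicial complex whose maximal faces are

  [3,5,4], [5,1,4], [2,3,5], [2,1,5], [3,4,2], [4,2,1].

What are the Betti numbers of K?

Fix the vertex order 1 < 2 < 3 < 4 < 5 and write every simplex with vertices in increasing order. Then dim K = 2 and the simplices of K are:

  0-simplices (5): [1], [2], [3], [4], [5]
  1-simplices (9): [1,2], [1,4], [1,5], [2,3], [2,4], [2,5], [3,4], [3,5], [4,5]
  2-simplices (6): [1,2,4], [1,2,5], [1,4,5], [2,3,4], [2,3,5], [3,4,5]

giving chain groups C_0 ≅ Z^5, C_1 ≅ Z^9, C_2 ≅ Z^6.

∂_1: C_1 → C_0 sends each edge [p,q] (with p < q) to q − p.
This gives a 5×9 integer matrix of rank 4; reducing to Smith normal form yields diagonal entries (1,1,1,1).

The boundary map ∂_2: C_2 → C_1 acts by ∂[p,q,r] = [q,r] − [p,r] + [p,q]. For instance
  ∂[1,4,5] = [4,5] − [1,5] + [1,4],
  ∂[1,2,4] = [2,4] − [1,4] + [1,2].
This gives a 9×6 integer matrix of rank 5; reducing to Smith normal form yields diagonal entries (1,1,1,1,1).

Now H_k = ker ∂_k / im ∂_{k+1}, so:

  H_0: rank C_0 − rank ∂_1 = 5 − 4 = 1, and the invariant factors of ∂_1 are all 1, so H_0 = Z.
  H_1: rank ker ∂_1 − rank ∂_2 = (9 − 4) − 5 = 0, and the invariant factors of ∂_2 are all 1, so H_1 = 0.
  H_2: rank ker ∂_2 − rank ∂_3 = (6 − 5) − 0 = 1, and there is no ∂_3, so H_2 = Z.

(K is a triangulation of the 2-sphere S^2.)

Hence the Betti numbers are b_0 = 1, b_1 = 0, b_2 = 1.

b_0 = 1, b_1 = 0, b_2 = 1.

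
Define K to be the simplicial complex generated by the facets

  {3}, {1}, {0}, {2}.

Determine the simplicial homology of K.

We work with the vertex ordering 0 < 1 < 2 < 3. The simplices of K, each written with vertices in increasing order, are:

  0-simplices (4): [0], [1], [2], [3]

so the chain groups are C_0 ≅ Z^4.

Reading off H_k = ker ∂_k / im ∂_{k+1}:

  H_0: rank C_0 − rank ∂_1 = 4 − 0 = 4, and there is no ∂_1, so H_0 = Z^4.

H_0 ≅ Z^4.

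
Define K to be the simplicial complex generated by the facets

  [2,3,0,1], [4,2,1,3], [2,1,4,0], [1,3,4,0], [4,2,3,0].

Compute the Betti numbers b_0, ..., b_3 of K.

K has 5 vertices, 10 edges, 10 triangles, 5 3-simplices.
rank ∂_0 = 0, rank ∂_1 = 4 ⇒ b_0 = 5 − 0 − 4 = 1; all invariant factors of ∂_1 are 1 so no torsion. So H_0 = Z.
rank ∂_1 = 4, rank ∂_2 = 6 ⇒ b_1 = 10 − 4 − 6 = 0; all invariant factors of ∂_2 are 1 so no torsion. So H_1 = 0.
rank ∂_2 = 6, rank ∂_3 = 4 ⇒ b_2 = 10 − 6 − 4 = 0; all invariant factors of ∂_3 are 1 so no torsion. So H_2 = 0.
rank ∂_3 = 4, rank ∂_4 = 0 ⇒ b_3 = 5 − 4 − 0 = 1. So H_3 = Z.

b_0 = 1, b_1 = 0, b_2 = 0, b_3 = 1.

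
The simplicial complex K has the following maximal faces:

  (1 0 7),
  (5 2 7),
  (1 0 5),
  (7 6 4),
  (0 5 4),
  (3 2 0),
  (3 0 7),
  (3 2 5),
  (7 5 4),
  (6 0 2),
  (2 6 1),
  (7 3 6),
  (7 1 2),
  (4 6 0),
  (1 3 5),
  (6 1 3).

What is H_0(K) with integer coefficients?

K has 8 vertices, 24 edges, 16 triangles.
rank ∂_0 = 0, rank ∂_1 = 7 ⇒ b_0 = 8 − 0 − 7 = 1; all invariant factors of ∂_1 are 1 so no torsion. So H_0 = Z.

H_0 = Z.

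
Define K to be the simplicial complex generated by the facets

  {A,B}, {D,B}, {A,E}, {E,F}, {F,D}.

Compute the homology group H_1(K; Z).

Fix the vertex order A < B < D < E < F and write every simplex with vertices in increasing order. Then dim K = 1 and the simplices of K are:

  0-simplices (5): A, B, D, E, F
  1-simplices (5): AB, AE, BD, DF, EF

giving chain groups C_0 ≅ Z^5, C_1 ≅ Z^5.

Boundary ∂_1: C_1 → C_0 is given by ∂[p,q] = [q] − [p].
As a 5×5 matrix over Z this has rank 4, with invariant factors (1,1,1,1).

Reading off H_k = ker ∂_k / im ∂_{k+1}:

  H_1: rank ker ∂_1 − rank ∂_2 = (5 − 4) − 0 = 1, and there is no ∂_2, so H_1 = Z.

H_1 = Z.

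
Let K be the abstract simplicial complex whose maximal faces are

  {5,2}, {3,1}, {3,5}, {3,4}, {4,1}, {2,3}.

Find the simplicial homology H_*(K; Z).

H_0 ≅ Z,  H_1 ≅ Z^2.

Fix the vertex order 1 < 2 < 3 < 4 < 5 and write every simplex with vertices in increasing order. Then dim K = 1 and the simplices of K are:

  0-simplices (5): [1], [2], [3], [4], [5]
  1-simplices (6): [1,3], [1,4], [2,3], [2,5], [3,4], [3,5]

Hence C_0 ≅ Z^5, C_1 ≅ Z^6.

∂_1: C_1 → C_0 is given by ∂[p,q] = [q] − [p].
The resulting 5×6 matrix has rank 4, and its Smith normal form has invariant factors (1,1,1,1).

Reading off H_k = ker ∂_k / im ∂_{k+1}:

  H_0: rank C_0 − rank ∂_1 = 5 − 4 = 1, and the invariant factors of ∂_1 are all 1, so H_0 ≅ Z.
  H_1: rank ker ∂_1 − rank ∂_2 = (6 − 4) − 0 = 2, and there is no ∂_2, so H_1 ≅ Z^2.

As a check, the Euler characteristic is 5 − 6 = -1, which agrees with 1 − 2 = -1.
(K is a triangulation of a wedge of 2 circles.)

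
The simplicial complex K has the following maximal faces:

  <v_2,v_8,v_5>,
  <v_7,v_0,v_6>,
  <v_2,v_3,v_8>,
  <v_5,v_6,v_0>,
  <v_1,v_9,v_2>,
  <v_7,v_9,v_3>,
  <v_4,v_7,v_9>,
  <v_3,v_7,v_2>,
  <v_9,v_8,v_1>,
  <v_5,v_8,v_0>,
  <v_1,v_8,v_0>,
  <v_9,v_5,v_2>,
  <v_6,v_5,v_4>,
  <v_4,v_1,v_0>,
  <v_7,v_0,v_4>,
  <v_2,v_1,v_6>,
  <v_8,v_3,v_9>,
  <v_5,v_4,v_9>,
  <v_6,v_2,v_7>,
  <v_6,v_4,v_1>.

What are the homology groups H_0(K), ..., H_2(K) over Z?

We work with the vertex ordering v_0 < v_1 < v_2 < v_3 < v_4 < v_5 < v_6 < v_7 < v_8 < v_9. The simplices of K, each written with vertices in increasing order, are:

  0-simplices (10): [v_0], [v_1], [v_2], [v_3], [v_4], [v_5], [v_6], [v_7], [v_8], [v_9]
  1-simplices (30): (30 of them)
  2-simplices (20): (20 of them)

Hence C_0 ≅ Z^10, C_1 ≅ Z^30, C_2 ≅ Z^20.

Boundary ∂_1: C_1 → C_0 sends each edge [p,q] (with p < q) to q − p. For instance
  ∂[v_2,v_7] = [v_7] − [v_2].
The resulting 10×30 matrix has rank 9, and its Smith normal form has invariant factors (1,1,1,1,1,1,1,1,1).

Boundary ∂_2: C_2 → C_1 sends each 2-simplex [p,q,r] to [q,r] − [p,r] + [p,q]. For instance
  ∂[v_0,v_5,v_6] = [v_5,v_6] − [v_0,v_6] + [v_0,v_5],
  ∂[v_2,v_5,v_9] = [v_5,v_9] − [v_2,v_9] + [v_2,v_5].
This gives a 30×20 integer matrix of rank 20; reducing to Smith normal form yields diagonal entries (1,1,1,1,1,1,1,1,1,1,1,1,1,1,1,1,1,1,1,2).

Now H_k = ker ∂_k / im ∂_{k+1}, so:

  H_0: rank C_0 − rank ∂_1 = 10 − 9 = 1, and the invariant factors of ∂_1 are all 1, so H_0 = Z.
  H_1: rank ker ∂_1 − rank ∂_2 = (30 − 9) − 20 = 1, and ∂_2 has invariant factor 2 > 1, so H_1 = Z ⊕ Z/2.
  H_2: rank ker ∂_2 − rank ∂_3 = (20 − 20) − 0 = 0, and there is no ∂_3, so H_2 = 0.

(K is a triangulation of the Klein bottle.)

H_0 ≅ Z,  H_1 ≅ Z ⊕ Z/2,  H_2 = 0.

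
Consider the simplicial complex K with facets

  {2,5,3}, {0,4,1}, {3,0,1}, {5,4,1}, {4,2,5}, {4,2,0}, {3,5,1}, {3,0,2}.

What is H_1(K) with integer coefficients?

Fix the vertex order 0 < 1 < 2 < 3 < 4 < 5 and write every simplex with vertices in increasing order. Then dim K = 2 and the simplices of K are:

  0-simplices (6): [0], [1], [2], [3], [4], [5]
  1-simplices (12): [0,1], [0,2], [0,3], [0,4], [1,3], [1,4], [1,5], [2,3], [2,4], [2,5], [3,5], [4,5]
  2-simplices (8): [0,1,3], [0,1,4], [0,2,3], [0,2,4], [1,3,5], [1,4,5], [2,3,5], [2,4,5]

Hence C_0 ≅ Z^6, C_1 ≅ Z^12, C_2 ≅ Z^8.

∂_1: C_1 → C_0 maps an edge to its endpoints' difference, ∂[p,q] = q − p.
This gives a 6×12 integer matrix of rank 5; reducing to Smith normal form yields diagonal entries (1,1,1,1,1).

Boundary ∂_2: C_2 → C_1 sends each 2-simplex [p,q,r] to [q,r] − [p,r] + [p,q]. For instance
  ∂[1,4,5] = [4,5] − [1,5] + [1,4],
  ∂[0,1,3] = [1,3] − [0,3] + [0,1].
The 12×8 boundary matrix has rank 7 and Smith normal form diag(1,1,1,1,1,1,1).

From H_k ≅ ker(∂_k) / im(∂_{k+1}) we obtain:

  H_1: rank ker ∂_1 − rank ∂_2 = (12 − 5) − 7 = 0, and the invariant factors of ∂_2 are all 1, so H_1 = 0.

H_1 ≅ 0.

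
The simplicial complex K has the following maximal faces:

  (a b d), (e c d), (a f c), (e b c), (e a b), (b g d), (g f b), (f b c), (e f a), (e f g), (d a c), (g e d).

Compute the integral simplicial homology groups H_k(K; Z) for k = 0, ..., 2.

H_0 = Z,  H_1 = Z_2,  H_2 = 0.

We work with the vertex ordering a < b < c < d < e < f < g. The simplices of K, each written with vertices in increasing order, are:

  0-simplices (7): a, b, c, d, e, f, g
  1-simplices (18): ab, ac, ad, ae, af, bc, bd, be, bf, bg, cd, ce, cf, de, dg, ef, eg, fg
  2-simplices (12): abd, abe, acd, acf, aef, bce, bcf, bdg, bfg, cde, deg, efg

so the chain groups are C_0 ≅ Z^7, C_1 ≅ Z^18, C_2 ≅ Z^12.

Boundary ∂_1: C_1 → C_0 sends each edge [p,q] (with p < q) to q − p. For instance
  ∂af = f − a.
As a 7×18 matrix over Z this has rank 6, with invariant factors (1,1,1,1,1,1).

The boundary map ∂_2: C_2 → C_1 acts by ∂[p,q,r] = [q,r] − [p,r] + [p,q]. For instance
  ∂bce = ce − be + bc,
  ∂bcf = cf − bf + bc.
The 18×12 boundary matrix has rank 12 and Smith normal form diag(1,1,1,1,1,1,1,1,1,1,1,2).

Computing H_k = (kernel of ∂_k) / (image of ∂_{k+1}):

  H_0: rank C_0 − rank ∂_1 = 7 − 6 = 1, and the invariant factors of ∂_1 are all 1, so H_0 = Z.
  H_1: rank ker ∂_1 − rank ∂_2 = (18 − 6) − 12 = 0, and ∂_2 has invariant factor 2 > 1, so H_1 = Z_2.
  H_2: rank ker ∂_2 − rank ∂_3 = (12 − 12) − 0 = 0, and there is no ∂_3, so H_2 = 0.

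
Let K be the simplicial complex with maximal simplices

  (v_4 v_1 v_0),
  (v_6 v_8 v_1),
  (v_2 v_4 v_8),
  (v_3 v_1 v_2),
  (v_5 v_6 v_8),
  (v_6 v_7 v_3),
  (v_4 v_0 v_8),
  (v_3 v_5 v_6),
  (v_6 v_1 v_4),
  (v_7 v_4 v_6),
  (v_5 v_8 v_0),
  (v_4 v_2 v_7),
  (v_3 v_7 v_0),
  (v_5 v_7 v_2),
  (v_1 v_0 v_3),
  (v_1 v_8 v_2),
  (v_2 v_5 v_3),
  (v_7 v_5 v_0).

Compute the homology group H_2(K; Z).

Fix the vertex order v_0 < v_1 < v_2 < v_3 < v_4 < v_5 < v_6 < v_7 < v_8 and write every simplex with vertices in increasing order. Then dim K = 2 and the simplices of K are:

  0-simplices (9): [v_0], [v_1], [v_2], [v_3], [v_4], [v_5], [v_6], [v_7], [v_8]
  1-simplices (27): (27 of them)
  2-simplices (18): (18 of them)

Hence C_0 ≅ Z^9, C_1 ≅ Z^27, C_2 ≅ Z^18.

The boundary map ∂_1: C_1 → C_0 maps an edge to its endpoints' difference, ∂[p,q] = q − p. For instance
  ∂[v_0,v_7] = [v_7] − [v_0].
The resulting 9×27 matrix has rank 8, and its Smith normal form has invariant factors (1,1,1,1,1,1,1,1).

∂_2: C_2 → C_1 acts by ∂[p,q,r] = [q,r] − [p,r] + [p,q]. For instance
  ∂[v_0,v_1,v_3] = [v_1,v_3] − [v_0,v_3] + [v_0,v_1],
  ∂[v_2,v_4,v_7] = [v_4,v_7] − [v_2,v_7] + [v_2,v_4].
This gives a 27×18 integer matrix of rank 18; reducing to Smith normal form yields diagonal entries (1,1,1,1,1,1,1,1,1,1,1,1,1,1,1,1,1,2).

Now H_k = ker ∂_k / im ∂_{k+1}, so:

  H_2: rank ker ∂_2 − rank ∂_3 = (18 − 18) − 0 = 0, and there is no ∂_3, so H_2 ≅ 0.

(K is a triangulation of the Klein bottle.)

H_2 ≅ 0.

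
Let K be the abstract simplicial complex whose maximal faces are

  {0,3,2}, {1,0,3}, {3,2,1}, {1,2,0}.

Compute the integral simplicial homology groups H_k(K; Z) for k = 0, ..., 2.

H_0 ≅ Z,  H_1 = 0,  H_2 ≅ Z.

Fix the vertex order 0 < 1 < 2 < 3 and write every simplex with vertices in increasing order. Then dim K = 2 and the simplices of K are:

  0-simplices (4): [0], [1], [2], [3]
  1-simplices (6): [0,1], [0,2], [0,3], [1,2], [1,3], [2,3]
  2-simplices (4): [0,1,2], [0,1,3], [0,2,3], [1,2,3]

so the chain groups are C_0 ≅ Z^4, C_1 ≅ Z^6, C_2 ≅ Z^4.

Boundary ∂_1: C_1 → C_0 maps an edge to its endpoints' difference, ∂[p,q] = q − p.
The 4×6 boundary matrix has rank 3 and Smith normal form diag(1,1,1).

The boundary map ∂_2: C_2 → C_1 acts by ∂[p,q,r] = [q,r] − [p,r] + [p,q]. For instance
  ∂[0,1,2] = [1,2] − [0,2] + [0,1],
  ∂[1,2,3] = [2,3] − [1,3] + [1,2].
This gives a 6×4 integer matrix of rank 3; reducing to Smith normal form yields diagonal entries (1,1,1).

From H_k ≅ ker(∂_k) / im(∂_{k+1}) we obtain:

  H_0: rank C_0 − rank ∂_1 = 4 − 3 = 1, and the invariant factors of ∂_1 are all 1, so H_0 ≅ Z.
  H_1: rank ker ∂_1 − rank ∂_2 = (6 − 3) − 3 = 0, and the invariant factors of ∂_2 are all 1, so H_1 ≅ 0.
  H_2: rank ker ∂_2 − rank ∂_3 = (4 − 3) − 0 = 1, and there is no ∂_3, so H_2 ≅ Z.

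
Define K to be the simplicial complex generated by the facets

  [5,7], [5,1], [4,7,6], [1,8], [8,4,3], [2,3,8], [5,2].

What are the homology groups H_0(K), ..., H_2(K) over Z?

H_0 ≅ Z,  H_1 ≅ Z^2,  H_2 = 0.

We work with the vertex ordering 1 < 2 < 3 < 4 < 5 < 6 < 7 < 8. The simplices of K, each written with vertices in increasing order, are:

  0-simplices (8): [1], [2], [3], [4], [5], [6], [7], [8]
  1-simplices (12): [1,5], [1,8], [2,3], [2,5], [2,8], [3,4], [3,8], [4,6], [4,7], [4,8], [5,7], [6,7]
  2-simplices (3): [2,3,8], [3,4,8], [4,6,7]

giving chain groups C_0 ≅ Z^8, C_1 ≅ Z^12, C_2 ≅ Z^3.

∂_1: C_1 → C_0 is given by ∂[p,q] = [q] − [p]. For instance
  ∂[3,8] = [8] − [3].
The 8×12 boundary matrix has rank 7 and Smith normal form diag(1,1,1,1,1,1,1).

The boundary map ∂_2: C_2 → C_1 maps a triangle to the signed sum of its edges. For instance
  ∂[2,3,8] = [3,8] − [2,8] + [2,3],
  ∂[4,6,7] = [6,7] − [4,7] + [4,6].
The resulting 12×3 matrix has rank 3, and its Smith normal form has invariant factors (1,1,1).

Computing H_k = (kernel of ∂_k) / (image of ∂_{k+1}):

  H_0: rank C_0 − rank ∂_1 = 8 − 7 = 1, and the invariant factors of ∂_1 are all 1, so H_0 ≅ Z.
  H_1: rank ker ∂_1 − rank ∂_2 = (12 − 7) − 3 = 2, and the invariant factors of ∂_2 are all 1, so H_1 ≅ Z^2.
  H_2: rank ker ∂_2 − rank ∂_3 = (3 − 3) − 0 = 0, and there is no ∂_3, so H_2 ≅ 0.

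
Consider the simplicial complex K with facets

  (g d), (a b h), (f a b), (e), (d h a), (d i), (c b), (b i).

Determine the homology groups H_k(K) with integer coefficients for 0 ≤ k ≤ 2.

Order the vertices as a < b < c < d < e < f < g < h < i. Listing each simplex with vertices in this order, K has dimension 2 with simplices:

  0-simplices (9): a, b, c, d, e, f, g, h, i
  1-simplices (11): ab, ad, af, ah, bc, bf, bh, bi, dg, dh, di
  2-simplices (3): abf, abh, adh

giving chain groups C_0 ≅ Z^9, C_1 ≅ Z^11, C_2 ≅ Z^3.

∂_1: C_1 → C_0 is given by ∂[p,q] = [q] − [p].
As a 9×11 matrix over Z this has rank 7, with invariant factors (1,1,1,1,1,1,1).

The boundary map ∂_2: C_2 → C_1 acts by ∂[p,q,r] = [q,r] − [p,r] + [p,q]. For instance
  ∂adh = dh − ah + ad,
  ∂abh = bh − ah + ab.
The resulting 11×3 matrix has rank 3, and its Smith normal form has invariant factors (1,1,1).

From H_k ≅ ker(∂_k) / im(∂_{k+1}) we obtain:

  H_0: rank C_0 − rank ∂_1 = 9 − 7 = 2, and the invariant factors of ∂_1 are all 1, so H_0 ≅ Z^2.
  H_1: rank ker ∂_1 − rank ∂_2 = (11 − 7) − 3 = 1, and the invariant factors of ∂_2 are all 1, so H_1 ≅ Z.
  H_2: rank ker ∂_2 − rank ∂_3 = (3 − 3) − 0 = 0, and there is no ∂_3, so H_2 ≅ 0.

As a check, the Euler characteristic is 9 − 11 + 3 = 1, which agrees with 2 − 1 + 0 = 1.

H_0 = Z^2,  H_1 = Z,  H_2 = 0.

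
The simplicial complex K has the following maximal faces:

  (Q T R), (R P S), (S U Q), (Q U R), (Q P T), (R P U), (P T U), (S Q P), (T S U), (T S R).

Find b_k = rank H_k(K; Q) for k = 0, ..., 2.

b_0 = 1, b_1 = 0, b_2 = 0.

Order the vertices as P < Q < R < S < T < U. Listing each simplex with vertices in this order, K has dimension 2 with simplices:

  0-simplices (6): P, Q, R, S, T, U
  1-simplices (15): PQ, PR, PS, PT, PU, QR, QS, QT, QU, RS, RT, RU, ST, SU, TU
  2-simplices (10): PQS, PQT, PRS, PRU, PTU, QRT, QRU, QSU, RST, STU

so the chain groups are C_0 ≅ Z^6, C_1 ≅ Z^15, C_2 ≅ Z^10.

Boundary ∂_1: C_1 → C_0 sends each edge [p,q] (with p < q) to q − p. For instance
  ∂RU = U − R.
This gives a 6×15 integer matrix of rank 5; reducing to Smith normal form yields diagonal entries (1,1,1,1,1).

Boundary ∂_2: C_2 → C_1 maps a triangle to the signed sum of its edges. For instance
  ∂PQS = QS − PS + PQ,
  ∂STU = TU − SU + ST.
The resulting 15×10 matrix has rank 10, and its Smith normal form has invariant factors (1,1,1,1,1,1,1,1,1,2).

Computing H_k = (kernel of ∂_k) / (image of ∂_{k+1}):

  H_0: rank C_0 − rank ∂_1 = 6 − 5 = 1, and the invariant factors of ∂_1 are all 1, so H_0 ≅ Z.
  H_1: rank ker ∂_1 − rank ∂_2 = (15 − 5) − 10 = 0, and ∂_2 has invariant factor 2 > 1, so H_1 ≅ Z/2.
  H_2: rank ker ∂_2 − rank ∂_3 = (10 − 10) − 0 = 0, and there is no ∂_3, so H_2 ≅ 0.

(K is a triangulation of the real projective plane RP^2.)

Hence the Betti numbers are b_0 = 1, b_1 = 0, b_2 = 0.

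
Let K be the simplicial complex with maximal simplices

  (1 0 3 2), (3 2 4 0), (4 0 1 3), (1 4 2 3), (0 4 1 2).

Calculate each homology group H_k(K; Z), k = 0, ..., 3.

Take the total order 0 < 1 < 2 < 3 < 4 on the vertex set. Then K (dimension 3) consists of the simplices:

  0-simplices (5): [0], [1], [2], [3], [4]
  1-simplices (10): [0,1], [0,2], [0,3], [0,4], [1,2], [1,3], [1,4], [2,3], [2,4], [3,4]
  2-simplices (10): [0,1,2], [0,1,3], [0,1,4], [0,2,3], [0,2,4], [0,3,4], [1,2,3], [1,2,4], [1,3,4], [2,3,4]
  3-simplices (5): [0,1,2,3], [0,1,2,4], [0,1,3,4], [0,2,3,4], [1,2,3,4]

Hence C_0 ≅ Z^5, C_1 ≅ Z^10, C_2 ≅ Z^10, C_3 ≅ Z^5.

The boundary map ∂_1: C_1 → C_0 maps an edge to its endpoints' difference, ∂[p,q] = q − p.
The resulting 5×10 matrix has rank 4, and its Smith normal form has invariant factors (1,1,1,1).

The boundary map ∂_2: C_2 → C_1 maps a triangle to the signed sum of its edges. For instance
  ∂[1,2,3] = [2,3] − [1,3] + [1,2],
  ∂[0,1,4] = [1,4] − [0,4] + [0,1].
The resulting 10×10 matrix has rank 6, and its Smith normal form has invariant factors (1,1,1,1,1,1).

∂_3: C_3 → C_2 sends each 3-simplex σ to the alternating sum Σ_i (−1)^i (σ with its i-th vertex removed). For instance
  ∂[0,1,3,4] = [1,3,4] − [0,3,4] + [0,1,4] − [0,1,3],
  ∂[1,2,3,4] = [2,3,4] − [1,3,4] + [1,2,4] − [1,2,3].
The 10×5 boundary matrix has rank 4 and Smith normal form diag(1,1,1,1).

Reading off H_k = ker ∂_k / im ∂_{k+1}:

  H_0: rank C_0 − rank ∂_1 = 5 − 4 = 1, and the invariant factors of ∂_1 are all 1, so H_0 ≅ Z.
  H_1: rank ker ∂_1 − rank ∂_2 = (10 − 4) − 6 = 0, and the invariant factors of ∂_2 are all 1, so H_1 ≅ 0.
  H_2: rank ker ∂_2 − rank ∂_3 = (10 − 6) − 4 = 0, and the invariant factors of ∂_3 are all 1, so H_2 ≅ 0.
  H_3: rank ker ∂_3 − rank ∂_4 = (5 − 4) − 0 = 1, and there is no ∂_4, so H_3 ≅ Z.

As a check, the Euler characteristic is 5 − 10 + 10 − 5 = 0, which agrees with 1 − 0 + 0 − 1 = 0.

H_0 ≅ Z,  H_1 = 0,  H_2 = 0,  H_3 ≅ Z.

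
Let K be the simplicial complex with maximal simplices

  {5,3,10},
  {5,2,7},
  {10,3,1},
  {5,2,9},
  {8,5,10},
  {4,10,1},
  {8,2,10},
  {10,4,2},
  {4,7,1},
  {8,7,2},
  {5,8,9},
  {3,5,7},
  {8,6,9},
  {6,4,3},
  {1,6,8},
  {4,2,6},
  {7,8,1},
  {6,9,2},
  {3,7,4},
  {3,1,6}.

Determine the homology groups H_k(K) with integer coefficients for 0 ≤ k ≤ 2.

Take the total order 1 < 2 < 3 < 4 < 5 < 6 < 7 < 8 < 9 < 10 on the vertex set. Then K (dimension 2) consists of the simplices:

  0-simplices (10): [1], [2], [3], [4], [5], [6], [7], [8], [9], [10]
  1-simplices (30): (30 of them)
  2-simplices (20): (20 of them)

Hence C_0 ≅ Z^10, C_1 ≅ Z^30, C_2 ≅ Z^20.

The boundary map ∂_1: C_1 → C_0 maps an edge to its endpoints' difference, ∂[p,q] = q − p.
This gives a 10×30 integer matrix of rank 9; reducing to Smith normal form yields diagonal entries (1,1,1,1,1,1,1,1,1).

Boundary ∂_2: C_2 → C_1 acts by ∂[p,q,r] = [q,r] − [p,r] + [p,q]. For instance
  ∂[3,5,10] = [5,10] − [3,10] + [3,5],
  ∂[2,5,7] = [5,7] − [2,7] + [2,5].
The resulting 30×20 matrix has rank 20, and its Smith normal form has invariant factors (1,1,1,1,1,1,1,1,1,1,1,1,1,1,1,1,1,1,1,2).

Reading off H_k = ker ∂_k / im ∂_{k+1}:

  H_0: rank C_0 − rank ∂_1 = 10 − 9 = 1, and the invariant factors of ∂_1 are all 1, so H_0 ≅ Z.
  H_1: rank ker ∂_1 − rank ∂_2 = (30 − 9) − 20 = 1, and ∂_2 has invariant factor 2 > 1, so H_1 ≅ Z × Z/2.
  H_2: rank ker ∂_2 − rank ∂_3 = (20 − 20) − 0 = 0, and there is no ∂_3, so H_2 ≅ 0.

H_0 ≅ Z,  H_1 ≅ Z × Z/2,  H_2 = 0.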